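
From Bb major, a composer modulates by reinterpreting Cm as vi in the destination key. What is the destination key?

Eb major

The numeral vi denotes a minor triad on scale degree 6. With C on degree 6, the tonic of the new key is Eb.
Degree 6 carries a minor triad in major keys, so the destination is Eb major.
Check: the diatonic triads of Eb major are Eb (I), Fm (ii), Gm (iii), Ab (IV), Bb (V), Cm (vi), Ddim (vii°) — Cm is indeed vi.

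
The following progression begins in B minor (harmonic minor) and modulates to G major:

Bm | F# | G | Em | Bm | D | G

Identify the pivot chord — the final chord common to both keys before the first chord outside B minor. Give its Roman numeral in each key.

Bm — i in B minor, iii in G major

Chords diatonic to B minor: Bm, C#dim, Daug, Em, F#, G, A#dim.
Reading the progression, the first chord not in that set is D, so the modulation leaves B minor there.
The chord immediately before D is Bm, which is diatonic to both keys: i in B minor and iii in G major.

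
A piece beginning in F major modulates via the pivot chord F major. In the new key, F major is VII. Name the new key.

The numeral VII denotes a major triad on scale degree 7. With F on degree 7, the tonic of the new key is G.
Degree 7 carries a major triad in natural-minor keys, so the destination is G minor.
Check: the diatonic triads of G minor (natural minor) are Gm (i), Adim (ii°), Bb (III), Cm (iv), Dm (v), Eb (VI), F (VII) — F major is indeed VII.

G minor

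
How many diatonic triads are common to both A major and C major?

0

Diatonic triads of A major: A (I), Bm (ii), C#m (iii), D (IV), E (V), F#m (vi), G#dim (vii°).
Diatonic triads of C major: C (I), Dm (ii), Em (iii), F (IV), G (V), Am (vi), Bdim (vii°).
No triad has the same root and quality in both keys.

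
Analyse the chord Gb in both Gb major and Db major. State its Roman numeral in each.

The scale of Gb major is Gb Ab Bb Cb Db Eb F; Gb is degree 1, and the triad built there (Gb-Bb-Db) is major, so it is I.
The scale of Db major is Db Eb F Gb Ab Bb C; Gb is degree 4, and the triad built there (Gb-Bb-Db) is major, so it is IV.

I in Gb major; IV in Db major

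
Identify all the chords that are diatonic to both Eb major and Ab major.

Triads in Eb major: Eb major (I), F minor (ii), G minor (iii), Ab major (IV), Bb major (V), C minor (vi), D diminished (vii°).
Triads in Ab major: Ab major (I), Bb minor (ii), C minor (iii), Db major (IV), Eb major (V), F minor (vi), G diminished (vii°).
Shared triads with their functions: Eb major (I in Eb major, V in Ab major); F minor (ii in Eb major, vi in Ab major); Ab major (IV in Eb major, I in Ab major); C minor (vi in Eb major, iii in Ab major).

Eb, Fm, Ab, Cm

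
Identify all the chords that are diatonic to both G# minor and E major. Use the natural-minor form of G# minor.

G#m, B, C#m, E

Triads in G# minor (natural minor): G#m (i), A#dim (ii°), B (III), C#m (iv), D#m (v), E (VI), F# (VII).
Triads in E major: E (I), F#m (ii), G#m (iii), A (IV), B (V), C#m (vi), D#dim (vii°).
Shared triads with their functions: G#m (i in G# minor, iii in E major); B (III in G# minor, V in E major); C#m (iv in G# minor, vi in E major); E (VI in G# minor, I in E major).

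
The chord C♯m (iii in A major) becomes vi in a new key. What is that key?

E major

The numeral vi denotes a minor triad on scale degree 6. With C♯ on degree 6, the tonic of the new key is E.
Degree 6 carries a minor triad in major keys, so the destination is E major.
Check: the diatonic triads of E major are E (I), F♯m (ii), G♯m (iii), A (IV), B (V), C♯m (vi), D♯dim (vii°) — C♯m is indeed vi.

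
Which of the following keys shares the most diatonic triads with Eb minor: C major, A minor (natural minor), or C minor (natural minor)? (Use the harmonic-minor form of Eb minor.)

Triads of Eb minor (harmonic minor): Eb minor (i), F diminished (ii°), Gb augmented (III+), Ab minor (iv), Bb major (V), Cb major (VI), D diminished (vii°).
C major shares 0: none.
A minor (natural minor) shares 0: none.
C minor (natural minor) shares 2: Bb, Ddim.
The most common triads (2) are shared with C minor.

C minor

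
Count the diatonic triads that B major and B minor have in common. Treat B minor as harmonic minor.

2

Diatonic triads of B major: B (I), C#m (ii), D#m (iii), E (IV), F# (V), G#m (vi), A#dim (vii°).
Diatonic triads of B minor (harmonic minor): Bm (i), C#dim (ii°), Daug (III+), Em (iv), F# (V), G (VI), A#dim (vii°).
Matching root and quality in both lists: F#, A#dim.
That gives 2 common triads.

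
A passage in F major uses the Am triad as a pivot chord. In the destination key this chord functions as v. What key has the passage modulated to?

D minor

The numeral v denotes a minor triad on scale degree 5. With A on degree 5, the tonic of the new key is D.
Degree 5 carries a minor triad in natural-minor keys, so the destination is D minor.
Check: the diatonic triads of D minor (natural minor) are Dm (i), Edim (ii°), F (III), Gm (iv), Am (v), B♭ (VI), C (VII) — Am is indeed v.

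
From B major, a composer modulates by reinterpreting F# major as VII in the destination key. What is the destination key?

G# minor

The numeral VII denotes a major triad on scale degree 7. With F# on degree 7, the tonic of the new key is G#.
Degree 7 carries a major triad in natural-minor keys, so the destination is G# minor.
Check: the diatonic triads of G# minor (natural minor) are G#m (i), A#dim (ii°), B (III), C#m (iv), D#m (v), E (VI), F# (VII) — F# major is indeed VII.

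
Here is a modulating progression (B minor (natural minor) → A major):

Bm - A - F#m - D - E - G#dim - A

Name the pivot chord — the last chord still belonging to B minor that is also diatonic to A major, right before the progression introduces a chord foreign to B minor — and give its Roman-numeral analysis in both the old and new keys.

D — III in B minor, IV in A major

Chords diatonic to B minor: Bm, C#dim, D, Em, F#m, G, A.
Reading the progression, the first chord not in that set is E, so the modulation leaves B minor there.
The chord immediately before E is D, which is diatonic to both keys: III in B minor and IV in A major.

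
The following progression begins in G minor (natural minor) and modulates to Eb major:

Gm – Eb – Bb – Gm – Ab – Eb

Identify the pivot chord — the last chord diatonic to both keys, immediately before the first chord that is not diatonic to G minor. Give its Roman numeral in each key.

Gm — i in G minor, iii in Eb major

Chords diatonic to G minor: Gm, Adim, Bb, Cm, Dm, Eb, F.
Reading the progression, the first chord not in that set is Ab, so the modulation leaves G minor there.
The chord immediately before Ab is Gm, which is diatonic to both keys: i in G minor and iii in Eb major.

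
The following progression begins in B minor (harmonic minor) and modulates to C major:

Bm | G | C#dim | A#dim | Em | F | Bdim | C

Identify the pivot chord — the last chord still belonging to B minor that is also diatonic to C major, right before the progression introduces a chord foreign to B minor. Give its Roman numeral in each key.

Em — iv in B minor, iii in C major

Chords diatonic to B minor: Bm, C#dim, Daug, Em, F#, G, A#dim.
Reading the progression, the first chord not in that set is F, so the modulation leaves B minor there.
The chord immediately before F is Em, which is diatonic to both keys: iv in B minor and iii in C major.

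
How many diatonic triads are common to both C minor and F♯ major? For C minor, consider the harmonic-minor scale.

0

Diatonic triads of C minor (harmonic minor): Cm (i), Ddim (ii°), E♭aug (III+), Fm (iv), G (V), A♭ (VI), Bdim (vii°).
Diatonic triads of F♯ major: F♯ (I), G♯m (ii), A♯m (iii), B (IV), C♯ (V), D♯m (vi), E♯dim (vii°).
No triad has the same root and quality in both keys.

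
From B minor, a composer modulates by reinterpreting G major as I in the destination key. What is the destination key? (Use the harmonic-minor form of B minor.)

G major

The numeral I denotes a major triad on scale degree 1. With G on degree 1, the tonic of the new key is G.
Degree 1 carries a major triad in major keys, so the destination is G major.
Check: the diatonic triads of G major are G (I), Am (ii), Bm (iii), C (IV), D (V), Em (vi), F♯dim (vii°) — G major is indeed I.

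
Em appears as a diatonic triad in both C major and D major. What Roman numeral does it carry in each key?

iii in C major; ii in D major

The scale of C major is C D E F G A B; E is degree 3, and the triad built there (E-G-B) is minor, so it is iii.
The scale of D major is D E F# G A B C#; E is degree 2, and the triad built there (E-G-B) is minor, so it is ii.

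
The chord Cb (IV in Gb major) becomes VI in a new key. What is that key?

The numeral VI denotes a major triad on scale degree 6. With Cb on degree 6, the tonic of the new key is Eb.
Degree 6 carries a major triad in minor keys, so the destination is Eb minor.
Check: the diatonic triads of Eb minor (natural minor) are Ebm (i), Fdim (ii°), Gb (III), Abm (iv), Bbm (v), Cb (VI), Db (VII) — Cb is indeed VI.

Eb minor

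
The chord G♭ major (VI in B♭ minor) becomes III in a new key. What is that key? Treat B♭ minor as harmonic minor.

The numeral III denotes a major triad on scale degree 3. With G♭ on degree 3, the tonic of the new key is E♭.
Degree 3 carries a major triad in natural-minor keys, so the destination is E♭ minor.
Check: the diatonic triads of E♭ minor (natural minor) are E♭m (i), Fdim (ii°), G♭ (III), A♭m (iv), B♭m (v), C♭ (VI), D♭ (VII) — G♭ major is indeed III.

E♭ minor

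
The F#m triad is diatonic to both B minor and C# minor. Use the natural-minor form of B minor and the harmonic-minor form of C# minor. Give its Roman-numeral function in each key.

v in B minor; iv in C# minor

The scale of B minor (natural minor) is B C# D E F# G A; F# is degree 5, and the triad built there (F#-A-C#) is minor, so it is v.
The scale of C# minor (harmonic minor) is C# D# E F# G# A B#; F# is degree 4, and the triad built there (F#-A-C#) is minor, so it is iv.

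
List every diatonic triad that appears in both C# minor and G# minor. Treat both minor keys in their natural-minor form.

C#m, E, G#m, B

Triads in C# minor (natural minor): C#m (i), D#dim (ii°), E (III), F#m (iv), G#m (v), A (VI), B (VII).
Triads in G# minor (natural minor): G#m (i), A#dim (ii°), B (III), C#m (iv), D#m (v), E (VI), F# (VII).
Shared triads with their functions: C#m (i in C# minor, iv in G# minor); E (III in C# minor, VI in G# minor); G#m (v in C# minor, i in G# minor); B (VII in C# minor, III in G# minor).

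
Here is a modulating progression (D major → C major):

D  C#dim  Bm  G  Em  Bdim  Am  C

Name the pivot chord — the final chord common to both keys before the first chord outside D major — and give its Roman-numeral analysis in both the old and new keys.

Em — ii in D major, iii in C major

Chords diatonic to D major: D, Em, F#m, G, A, Bm, C#dim.
Reading the progression, the first chord not in that set is Bdim, so the modulation leaves D major there.
The chord immediately before Bdim is Em, which is diatonic to both keys: ii in D major and iii in C major.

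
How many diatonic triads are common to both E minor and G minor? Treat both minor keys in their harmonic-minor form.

1

Diatonic triads of E minor (harmonic minor): Em (i), F#dim (ii°), Gaug (III+), Am (iv), B (V), C (VI), D#dim (vii°).
Diatonic triads of G minor (harmonic minor): Gm (i), Adim (ii°), Bbaug (III+), Cm (iv), D (V), Eb (VI), F#dim (vii°).
Matching root and quality in both lists: F#dim.
That gives 1 common triad.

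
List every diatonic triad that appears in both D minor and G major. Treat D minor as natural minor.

Triads in D minor (natural minor): Dm (i), Edim (ii°), F (III), Gm (iv), Am (v), Bb (VI), C (VII).
Triads in G major: G (I), Am (ii), Bm (iii), C (IV), D (V), Em (vi), F#dim (vii°).
Shared triads with their functions: Am (v in D minor, ii in G major); C (VII in D minor, IV in G major).

Am, C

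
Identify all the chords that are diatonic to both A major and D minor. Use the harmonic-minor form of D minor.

A

Triads in A major: A (I), Bm (ii), C#m (iii), D (IV), E (V), F#m (vi), G#dim (vii°).
Triads in D minor (harmonic minor): Dm (i), Edim (ii°), Faug (III+), Gm (iv), A (V), Bb (VI), C#dim (vii°).
Shared triads with their functions: A (I in A major, V in D minor).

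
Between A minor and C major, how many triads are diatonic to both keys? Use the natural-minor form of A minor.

7

Diatonic triads of A minor (natural minor): Am (i), Bdim (ii°), C (III), Dm (iv), Em (v), F (VI), G (VII).
Diatonic triads of C major: C (I), Dm (ii), Em (iii), F (IV), G (V), Am (vi), Bdim (vii°).
Matching root and quality in both lists: Am, Bdim, C, Dm, Em, F, G.
That gives 7 common triads.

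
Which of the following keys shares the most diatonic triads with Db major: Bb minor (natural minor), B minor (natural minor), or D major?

Triads of Db major: Db major (I), Eb minor (ii), F minor (iii), Gb major (IV), Ab major (V), Bb minor (vi), C diminished (vii°).
Bb minor (natural minor) shares 7: Db, Ebm, Fm, Gb, Ab, Bbm, Cdim.
B minor (natural minor) shares 0: none.
D major shares 0: none.
The most common triads (7) are shared with Bb minor.

Bb minor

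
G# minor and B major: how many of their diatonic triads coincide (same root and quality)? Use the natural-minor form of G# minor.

Diatonic triads of G# minor (natural minor): G# minor (i), A# diminished (ii°), B major (III), C# minor (iv), D# minor (v), E major (VI), F# major (VII).
Diatonic triads of B major: B major (I), C# minor (ii), D# minor (iii), E major (IV), F# major (V), G# minor (vi), A# diminished (vii°).
Matching root and quality in both lists: G# minor, A# diminished, B major, C# minor, D# minor, E major, F# major.
That gives 7 common triads.

7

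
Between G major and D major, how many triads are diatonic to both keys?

4

Diatonic triads of G major: G (I), Am (ii), Bm (iii), C (IV), D (V), Em (vi), F♯dim (vii°).
Diatonic triads of D major: D (I), Em (ii), F♯m (iii), G (IV), A (V), Bm (vi), C♯dim (vii°).
Matching root and quality in both lists: G, Bm, D, Em.
That gives 4 common triads.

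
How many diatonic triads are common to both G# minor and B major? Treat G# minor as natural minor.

7

Diatonic triads of G# minor (natural minor): G#m (i), A#dim (ii°), B (III), C#m (iv), D#m (v), E (VI), F# (VII).
Diatonic triads of B major: B (I), C#m (ii), D#m (iii), E (IV), F# (V), G#m (vi), A#dim (vii°).
Matching root and quality in both lists: G#m, A#dim, B, C#m, D#m, E, F#.
That gives 7 common triads.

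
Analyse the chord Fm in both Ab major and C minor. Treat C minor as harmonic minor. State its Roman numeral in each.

The scale of Ab major is Ab Bb C Db Eb F G; F is degree 6, and the triad built there (F-Ab-C) is minor, so it is vi.
The scale of C minor (harmonic minor) is C D Eb F G Ab B; F is degree 4, and the triad built there (F-Ab-C) is minor, so it is iv.

vi in Ab major; iv in C minor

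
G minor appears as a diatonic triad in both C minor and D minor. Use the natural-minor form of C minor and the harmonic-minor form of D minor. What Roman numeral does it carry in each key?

The scale of C minor (natural minor) is C D E♭ F G A♭ B♭; G is degree 5, and the triad built there (G-B♭-D) is minor, so it is v.
The scale of D minor (harmonic minor) is D E F G A B♭ C♯; G is degree 4, and the triad built there (G-B♭-D) is minor, so it is iv.

v in C minor; iv in D minor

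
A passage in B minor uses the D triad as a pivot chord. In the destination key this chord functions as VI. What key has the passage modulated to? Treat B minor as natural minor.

F# minor

The numeral VI denotes a major triad on scale degree 6. With D on degree 6, the tonic of the new key is F#.
Degree 6 carries a major triad in minor keys, so the destination is F# minor.
Check: the diatonic triads of F# minor (natural minor) are F#m (i), G#dim (ii°), A (III), Bm (iv), C#m (v), D (VI), E (VII) — D is indeed VI.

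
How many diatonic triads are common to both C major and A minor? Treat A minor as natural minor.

7

Diatonic triads of C major: C (I), Dm (ii), Em (iii), F (IV), G (V), Am (vi), Bdim (vii°).
Diatonic triads of A minor (natural minor): Am (i), Bdim (ii°), C (III), Dm (iv), Em (v), F (VI), G (VII).
Matching root and quality in both lists: C, Dm, Em, F, G, Am, Bdim.
That gives 7 common triads.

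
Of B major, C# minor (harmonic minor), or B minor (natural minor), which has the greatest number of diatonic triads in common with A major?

B minor

Triads of A major: A (I), Bm (ii), C#m (iii), D (IV), E (V), F#m (vi), G#dim (vii°).
B major shares 2: C#m, E.
C# minor (harmonic minor) shares 3: A, C#m, F#m.
B minor (natural minor) shares 4: A, Bm, D, F#m.
The most common triads (4) are shared with B minor.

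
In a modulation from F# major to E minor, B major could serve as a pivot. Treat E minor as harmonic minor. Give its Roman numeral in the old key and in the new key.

The scale of F# major is F# G# A# B C# D# E#; B is degree 4, and the triad built there (B-D#-F#) is major, so it is IV.
The scale of E minor (harmonic minor) is E F# G A B C D#; B is degree 5, and the triad built there (B-D#-F#) is major, so it is V.

IV in F# major; V in E minor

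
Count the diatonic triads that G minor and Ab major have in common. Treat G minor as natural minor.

2

Diatonic triads of G minor (natural minor): G minor (i), A diminished (ii°), Bb major (III), C minor (iv), D minor (v), Eb major (VI), F major (VII).
Diatonic triads of Ab major: Ab major (I), Bb minor (ii), C minor (iii), Db major (IV), Eb major (V), F minor (vi), G diminished (vii°).
Matching root and quality in both lists: C minor, Eb major.
That gives 2 common triads.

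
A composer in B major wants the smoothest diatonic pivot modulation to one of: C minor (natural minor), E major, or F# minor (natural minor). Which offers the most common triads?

Triads of B major: B major (I), C# minor (ii), D# minor (iii), E major (IV), F# major (V), G# minor (vi), A# diminished (vii°).
C minor (natural minor) shares 0: none.
E major shares 4: B, C#m, E, G#m.
F# minor (natural minor) shares 2: C#m, E.
The most common triads (4) are shared with E major.

E major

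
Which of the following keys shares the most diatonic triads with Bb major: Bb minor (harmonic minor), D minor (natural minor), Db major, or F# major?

Triads of Bb major: Bb (I), Cm (ii), Dm (iii), Eb (IV), F (V), Gm (vi), Adim (vii°).
Bb minor (harmonic minor) shares 2: F, Adim.
D minor (natural minor) shares 4: Bb, Dm, F, Gm.
Db major shares 0: none.
F# major shares 0: none.
The most common triads (4) are shared with D minor.

D minor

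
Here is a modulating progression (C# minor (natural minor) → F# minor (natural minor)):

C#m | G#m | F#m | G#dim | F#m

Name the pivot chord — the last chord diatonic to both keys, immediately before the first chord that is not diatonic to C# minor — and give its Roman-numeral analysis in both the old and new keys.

Chords diatonic to C# minor: C#m, D#dim, E, F#m, G#m, A, B.
Reading the progression, the first chord not in that set is G#dim, so the modulation leaves C# minor there.
The chord immediately before G#dim is F#m, which is diatonic to both keys: iv in C# minor and i in F# minor.

F#m — iv in C# minor, i in F# minor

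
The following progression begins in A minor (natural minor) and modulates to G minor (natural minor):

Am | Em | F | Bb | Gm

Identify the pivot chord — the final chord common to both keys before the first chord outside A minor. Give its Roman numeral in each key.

F — VI in A minor, VII in G minor

Chords diatonic to A minor: Am, Bdim, C, Dm, Em, F, G.
Reading the progression, the first chord not in that set is Bb, so the modulation leaves A minor there.
The chord immediately before Bb is F, which is diatonic to both keys: VI in A minor and VII in G minor.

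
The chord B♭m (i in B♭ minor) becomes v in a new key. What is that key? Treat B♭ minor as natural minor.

E♭ minor

The numeral v denotes a minor triad on scale degree 5. With B♭ on degree 5, the tonic of the new key is E♭.
Degree 5 carries a minor triad in natural-minor keys, so the destination is E♭ minor.
Check: the diatonic triads of E♭ minor (natural minor) are E♭m (i), Fdim (ii°), G♭ (III), A♭m (iv), B♭m (v), C♭ (VI), D♭ (VII) — B♭m is indeed v.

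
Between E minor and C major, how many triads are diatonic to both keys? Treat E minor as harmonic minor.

Diatonic triads of E minor (harmonic minor): E minor (i), F# diminished (ii°), G augmented (III+), A minor (iv), B major (V), C major (VI), D# diminished (vii°).
Diatonic triads of C major: C major (I), D minor (ii), E minor (iii), F major (IV), G major (V), A minor (vi), B diminished (vii°).
Matching root and quality in both lists: E minor, A minor, C major.
That gives 3 common triads.

3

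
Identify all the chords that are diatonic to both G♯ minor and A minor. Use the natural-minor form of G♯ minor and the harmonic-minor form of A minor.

E

Triads in G♯ minor (natural minor): G♯ minor (i), A♯ diminished (ii°), B major (III), C♯ minor (iv), D♯ minor (v), E major (VI), F♯ major (VII).
Triads in A minor (harmonic minor): A minor (i), B diminished (ii°), C augmented (III+), D minor (iv), E major (V), F major (VI), G♯ diminished (vii°).
Shared triads with their functions: E major (VI in G♯ minor, V in A minor).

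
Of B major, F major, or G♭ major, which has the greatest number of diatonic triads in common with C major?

F major

Triads of C major: C major (I), D minor (ii), E minor (iii), F major (IV), G major (V), A minor (vi), B diminished (vii°).
B major shares 0: none.
F major shares 4: C, Dm, F, Am.
G♭ major shares 0: none.
The most common triads (4) are shared with F major.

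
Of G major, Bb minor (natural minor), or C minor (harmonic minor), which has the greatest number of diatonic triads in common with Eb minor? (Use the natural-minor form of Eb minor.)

Bb minor

Triads of Eb minor (natural minor): Eb minor (i), F diminished (ii°), Gb major (III), Ab minor (iv), Bb minor (v), Cb major (VI), Db major (VII).
G major shares 0: none.
Bb minor (natural minor) shares 4: Ebm, Gb, Bbm, Db.
C minor (harmonic minor) shares 0: none.
The most common triads (4) are shared with Bb minor.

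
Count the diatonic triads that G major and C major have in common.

4

Diatonic triads of G major: G major (I), A minor (ii), B minor (iii), C major (IV), D major (V), E minor (vi), F# diminished (vii°).
Diatonic triads of C major: C major (I), D minor (ii), E minor (iii), F major (IV), G major (V), A minor (vi), B diminished (vii°).
Matching root and quality in both lists: G major, A minor, C major, E minor.
That gives 4 common triads.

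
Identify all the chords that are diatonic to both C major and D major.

Em, G

Triads in C major: C major (I), D minor (ii), E minor (iii), F major (IV), G major (V), A minor (vi), B diminished (vii°).
Triads in D major: D major (I), E minor (ii), F♯ minor (iii), G major (IV), A major (V), B minor (vi), C♯ diminished (vii°).
Shared triads with their functions: E minor (iii in C major, ii in D major); G major (V in C major, IV in D major).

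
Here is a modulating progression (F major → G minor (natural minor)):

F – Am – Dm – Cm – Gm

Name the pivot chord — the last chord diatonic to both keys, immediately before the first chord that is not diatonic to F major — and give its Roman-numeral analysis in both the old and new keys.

Chords diatonic to F major: F, Gm, Am, Bb, C, Dm, Edim.
Reading the progression, the first chord not in that set is Cm, so the modulation leaves F major there.
The chord immediately before Cm is Dm, which is diatonic to both keys: vi in F major and v in G minor.

Dm — vi in F major, v in G minor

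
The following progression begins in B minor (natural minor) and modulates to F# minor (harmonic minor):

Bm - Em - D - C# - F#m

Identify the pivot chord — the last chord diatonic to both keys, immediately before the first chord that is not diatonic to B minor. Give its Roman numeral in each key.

D — III in B minor, VI in F# minor

Chords diatonic to B minor: Bm, C#dim, D, Em, F#m, G, A.
Reading the progression, the first chord not in that set is C#, so the modulation leaves B minor there.
The chord immediately before C# is D, which is diatonic to both keys: III in B minor and VI in F# minor.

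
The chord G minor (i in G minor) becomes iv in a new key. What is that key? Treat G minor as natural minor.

D minor

The numeral iv denotes a minor triad on scale degree 4. With G on degree 4, the tonic of the new key is D.
Degree 4 carries a minor triad in minor keys, so the destination is D minor.
Check: the diatonic triads of D minor (natural minor) are Dm (i), Edim (ii°), F (III), Gm (iv), Am (v), B♭ (VI), C (VII) — G minor is indeed iv.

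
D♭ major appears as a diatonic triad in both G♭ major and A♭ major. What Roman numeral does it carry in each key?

V in G♭ major; IV in A♭ major

The scale of G♭ major is G♭ A♭ B♭ C♭ D♭ E♭ F; D♭ is degree 5, and the triad built there (D♭-F-A♭) is major, so it is V.
The scale of A♭ major is A♭ B♭ C D♭ E♭ F G; D♭ is degree 4, and the triad built there (D♭-F-A♭) is major, so it is IV.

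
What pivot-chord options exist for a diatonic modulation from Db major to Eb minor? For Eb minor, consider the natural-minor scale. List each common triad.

Db, Ebm, Gb, Bbm

Triads in Db major: Db major (I), Eb minor (ii), F minor (iii), Gb major (IV), Ab major (V), Bb minor (vi), C diminished (vii°).
Triads in Eb minor (natural minor): Eb minor (i), F diminished (ii°), Gb major (III), Ab minor (iv), Bb minor (v), Cb major (VI), Db major (VII).
Shared triads with their functions: Db major (I in Db major, VII in Eb minor); Eb minor (ii in Db major, i in Eb minor); Gb major (IV in Db major, III in Eb minor); Bb minor (vi in Db major, v in Eb minor).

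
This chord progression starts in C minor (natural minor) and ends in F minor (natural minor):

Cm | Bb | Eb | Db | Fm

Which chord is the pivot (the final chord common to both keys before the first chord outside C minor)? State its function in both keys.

Eb — III in C minor, VII in F minor

Chords diatonic to C minor: Cm, Ddim, Eb, Fm, Gm, Ab, Bb.
Reading the progression, the first chord not in that set is Db, so the modulation leaves C minor there.
The chord immediately before Db is Eb, which is diatonic to both keys: III in C minor and VII in F minor.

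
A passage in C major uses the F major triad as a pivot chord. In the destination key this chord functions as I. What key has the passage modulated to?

F major

The numeral I denotes a major triad on scale degree 1. With F on degree 1, the tonic of the new key is F.
Degree 1 carries a major triad in major keys, so the destination is F major.
Check: the diatonic triads of F major are F (I), Gm (ii), Am (iii), Bb (IV), C (V), Dm (vi), Edim (vii°) — F major is indeed I.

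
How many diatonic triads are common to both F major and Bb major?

Diatonic triads of F major: F (I), Gm (ii), Am (iii), Bb (IV), C (V), Dm (vi), Edim (vii°).
Diatonic triads of Bb major: Bb (I), Cm (ii), Dm (iii), Eb (IV), F (V), Gm (vi), Adim (vii°).
Matching root and quality in both lists: F, Gm, Bb, Dm.
That gives 4 common triads.

4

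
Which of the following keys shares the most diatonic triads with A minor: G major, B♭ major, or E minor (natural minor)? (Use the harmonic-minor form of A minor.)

Triads of A minor (harmonic minor): A minor (i), B diminished (ii°), C augmented (III+), D minor (iv), E major (V), F major (VI), G♯ diminished (vii°).
G major shares 1: Am.
B♭ major shares 2: Dm, F.
E minor (natural minor) shares 1: Am.
The most common triads (2) are shared with B♭ major.

B♭ major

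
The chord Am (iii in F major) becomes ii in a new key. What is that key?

G major

The numeral ii denotes a minor triad on scale degree 2. With A on degree 2, the tonic of the new key is G.
Degree 2 carries a minor triad in major keys, so the destination is G major.
Check: the diatonic triads of G major are G (I), Am (ii), Bm (iii), C (IV), D (V), Em (vi), F#dim (vii°) — Am is indeed ii.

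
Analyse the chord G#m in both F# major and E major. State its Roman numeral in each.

ii in F# major; iii in E major

The scale of F# major is F# G# A# B C# D# E#; G# is degree 2, and the triad built there (G#-B-D#) is minor, so it is ii.
The scale of E major is E F# G# A B C# D#; G# is degree 3, and the triad built there (G#-B-D#) is minor, so it is iii.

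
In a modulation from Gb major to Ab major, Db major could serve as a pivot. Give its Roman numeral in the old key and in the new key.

V in Gb major; IV in Ab major

The scale of Gb major is Gb Ab Bb Cb Db Eb F; Db is degree 5, and the triad built there (Db-F-Ab) is major, so it is V.
The scale of Ab major is Ab Bb C Db Eb F G; Db is degree 4, and the triad built there (Db-F-Ab) is major, so it is IV.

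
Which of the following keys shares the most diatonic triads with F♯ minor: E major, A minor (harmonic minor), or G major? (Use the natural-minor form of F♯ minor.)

Triads of F♯ minor (natural minor): F♯m (i), G♯dim (ii°), A (III), Bm (iv), C♯m (v), D (VI), E (VII).
E major shares 4: F♯m, A, C♯m, E.
A minor (harmonic minor) shares 2: G♯dim, E.
G major shares 2: Bm, D.
The most common triads (4) are shared with E major.

E major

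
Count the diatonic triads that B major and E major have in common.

Diatonic triads of B major: B (I), C♯m (ii), D♯m (iii), E (IV), F♯ (V), G♯m (vi), A♯dim (vii°).
Diatonic triads of E major: E (I), F♯m (ii), G♯m (iii), A (IV), B (V), C♯m (vi), D♯dim (vii°).
Matching root and quality in both lists: B, C♯m, E, G♯m.
That gives 4 common triads.

4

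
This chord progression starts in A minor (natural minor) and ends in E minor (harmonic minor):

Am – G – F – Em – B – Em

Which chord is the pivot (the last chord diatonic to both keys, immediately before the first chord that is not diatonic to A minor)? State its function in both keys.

Em — v in A minor, i in E minor

Chords diatonic to A minor: Am, Bdim, C, Dm, Em, F, G.
Reading the progression, the first chord not in that set is B, so the modulation leaves A minor there.
The chord immediately before B is Em, which is diatonic to both keys: v in A minor and i in E minor.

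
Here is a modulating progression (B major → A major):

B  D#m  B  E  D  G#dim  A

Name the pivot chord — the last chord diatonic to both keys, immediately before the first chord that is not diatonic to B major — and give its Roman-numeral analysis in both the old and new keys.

E — IV in B major, V in A major

Chords diatonic to B major: B, C#m, D#m, E, F#, G#m, A#dim.
Reading the progression, the first chord not in that set is D, so the modulation leaves B major there.
The chord immediately before D is E, which is diatonic to both keys: IV in B major and V in A major.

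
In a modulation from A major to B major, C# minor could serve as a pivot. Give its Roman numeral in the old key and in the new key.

iii in A major; ii in B major

The scale of A major is A B C# D E F# G#; C# is degree 3, and the triad built there (C#-E-G#) is minor, so it is iii.
The scale of B major is B C# D# E F# G# A#; C# is degree 2, and the triad built there (C#-E-G#) is minor, so it is ii.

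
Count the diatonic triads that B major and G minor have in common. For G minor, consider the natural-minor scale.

Diatonic triads of B major: B (I), C#m (ii), D#m (iii), E (IV), F# (V), G#m (vi), A#dim (vii°).
Diatonic triads of G minor (natural minor): Gm (i), Adim (ii°), Bb (III), Cm (iv), Dm (v), Eb (VI), F (VII).
No triad has the same root and quality in both keys.

0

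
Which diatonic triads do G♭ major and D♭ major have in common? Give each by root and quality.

G♭, B♭m, D♭, E♭m

Triads in G♭ major: G♭ (I), A♭m (ii), B♭m (iii), C♭ (IV), D♭ (V), E♭m (vi), Fdim (vii°).
Triads in D♭ major: D♭ (I), E♭m (ii), Fm (iii), G♭ (IV), A♭ (V), B♭m (vi), Cdim (vii°).
Shared triads with their functions: G♭ (I in G♭ major, IV in D♭ major); B♭m (iii in G♭ major, vi in D♭ major); D♭ (V in G♭ major, I in D♭ major); E♭m (vi in G♭ major, ii in D♭ major).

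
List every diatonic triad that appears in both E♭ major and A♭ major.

Triads in E♭ major: E♭ major (I), F minor (ii), G minor (iii), A♭ major (IV), B♭ major (V), C minor (vi), D diminished (vii°).
Triads in A♭ major: A♭ major (I), B♭ minor (ii), C minor (iii), D♭ major (IV), E♭ major (V), F minor (vi), G diminished (vii°).
Shared triads with their functions: E♭ major (I in E♭ major, V in A♭ major); F minor (ii in E♭ major, vi in A♭ major); A♭ major (IV in E♭ major, I in A♭ major); C minor (vi in E♭ major, iii in A♭ major).

E♭, Fm, A♭, Cm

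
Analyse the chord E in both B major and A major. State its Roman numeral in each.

IV in B major; V in A major

The scale of B major is B C# D# E F# G# A#; E is degree 4, and the triad built there (E-G#-B) is major, so it is IV.
The scale of A major is A B C# D E F# G#; E is degree 5, and the triad built there (E-G#-B) is major, so it is V.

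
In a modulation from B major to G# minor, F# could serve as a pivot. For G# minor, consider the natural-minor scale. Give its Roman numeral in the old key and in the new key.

The scale of B major is B C# D# E F# G# A#; F# is degree 5, and the triad built there (F#-A#-C#) is major, so it is V.
The scale of G# minor (natural minor) is G# A# B C# D# E F#; F# is degree 7, and the triad built there (F#-A#-C#) is major, so it is VII.

V in B major; VII in G# minor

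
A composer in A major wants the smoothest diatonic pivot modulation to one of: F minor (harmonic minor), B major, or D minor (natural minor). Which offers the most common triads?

B major

Triads of A major: A (I), Bm (ii), C#m (iii), D (IV), E (V), F#m (vi), G#dim (vii°).
F minor (harmonic minor) shares 0: none.
B major shares 2: C#m, E.
D minor (natural minor) shares 0: none.
The most common triads (2) are shared with B major.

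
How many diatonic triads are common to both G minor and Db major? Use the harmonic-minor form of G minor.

Diatonic triads of G minor (harmonic minor): Gm (i), Adim (ii°), Bbaug (III+), Cm (iv), D (V), Eb (VI), F#dim (vii°).
Diatonic triads of Db major: Db (I), Ebm (ii), Fm (iii), Gb (IV), Ab (V), Bbm (vi), Cdim (vii°).
No triad has the same root and quality in both keys.

0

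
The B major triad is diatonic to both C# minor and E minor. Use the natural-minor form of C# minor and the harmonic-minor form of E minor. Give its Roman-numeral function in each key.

The scale of C# minor (natural minor) is C# D# E F# G# A B; B is degree 7, and the triad built there (B-D#-F#) is major, so it is VII.
The scale of E minor (harmonic minor) is E F# G A B C D#; B is degree 5, and the triad built there (B-D#-F#) is major, so it is V.

VII in C# minor; V in E minor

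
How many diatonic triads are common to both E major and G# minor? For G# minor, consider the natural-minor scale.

Diatonic triads of E major: E (I), F#m (ii), G#m (iii), A (IV), B (V), C#m (vi), D#dim (vii°).
Diatonic triads of G# minor (natural minor): G#m (i), A#dim (ii°), B (III), C#m (iv), D#m (v), E (VI), F# (VII).
Matching root and quality in both lists: E, G#m, B, C#m.
That gives 4 common triads.

4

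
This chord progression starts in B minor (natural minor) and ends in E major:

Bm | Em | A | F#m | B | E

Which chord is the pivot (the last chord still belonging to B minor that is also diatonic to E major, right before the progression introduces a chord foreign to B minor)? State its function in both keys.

Chords diatonic to B minor: Bm, C#dim, D, Em, F#m, G, A.
Reading the progression, the first chord not in that set is B, so the modulation leaves B minor there.
The chord immediately before B is F#m, which is diatonic to both keys: v in B minor and ii in E major.

F#m — v in B minor, ii in E major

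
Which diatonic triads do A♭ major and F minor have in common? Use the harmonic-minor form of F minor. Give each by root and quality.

Triads in A♭ major: A♭ major (I), B♭ minor (ii), C minor (iii), D♭ major (IV), E♭ major (V), F minor (vi), G diminished (vii°).
Triads in F minor (harmonic minor): F minor (i), G diminished (ii°), A♭ augmented (III+), B♭ minor (iv), C major (V), D♭ major (VI), E diminished (vii°).
Shared triads with their functions: B♭ minor (ii in A♭ major, iv in F minor); D♭ major (IV in A♭ major, VI in F minor); F minor (vi in A♭ major, i in F minor); G diminished (vii° in A♭ major, ii° in F minor).

B♭m, D♭, Fm, Gdim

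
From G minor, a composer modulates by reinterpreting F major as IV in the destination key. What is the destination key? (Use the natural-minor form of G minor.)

The numeral IV denotes a major triad on scale degree 4. With F on degree 4, the tonic of the new key is C.
Degree 4 carries a major triad in major keys, so the destination is C major.
Check: the diatonic triads of C major are C (I), Dm (ii), Em (iii), F (IV), G (V), Am (vi), Bdim (vii°) — F major is indeed IV.

C major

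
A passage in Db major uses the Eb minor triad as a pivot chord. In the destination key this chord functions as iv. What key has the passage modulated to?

Bb minor

The numeral iv denotes a minor triad on scale degree 4. With Eb on degree 4, the tonic of the new key is Bb.
Degree 4 carries a minor triad in minor keys, so the destination is Bb minor.
Check: the diatonic triads of Bb minor (natural minor) are Bbm (i), Cdim (ii°), Db (III), Ebm (iv), Fm (v), Gb (VI), Ab (VII) — Eb minor is indeed iv.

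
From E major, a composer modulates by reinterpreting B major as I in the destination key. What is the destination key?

B major

The numeral I denotes a major triad on scale degree 1. With B on degree 1, the tonic of the new key is B.
Degree 1 carries a major triad in major keys, so the destination is B major.
Check: the diatonic triads of B major are B (I), C#m (ii), D#m (iii), E (IV), F# (V), G#m (vi), A#dim (vii°) — B major is indeed I.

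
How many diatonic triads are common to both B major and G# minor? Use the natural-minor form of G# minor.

7

Diatonic triads of B major: B major (I), C# minor (ii), D# minor (iii), E major (IV), F# major (V), G# minor (vi), A# diminished (vii°).
Diatonic triads of G# minor (natural minor): G# minor (i), A# diminished (ii°), B major (III), C# minor (iv), D# minor (v), E major (VI), F# major (VII).
Matching root and quality in both lists: B major, C# minor, D# minor, E major, F# major, G# minor, A# diminished.
That gives 7 common triads.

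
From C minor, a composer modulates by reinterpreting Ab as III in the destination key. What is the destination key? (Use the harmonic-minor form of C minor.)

F minor

The numeral III denotes a major triad on scale degree 3. With Ab on degree 3, the tonic of the new key is F.
Degree 3 carries a major triad in natural-minor keys, so the destination is F minor.
Check: the diatonic triads of F minor (natural minor) are Fm (i), Gdim (ii°), Ab (III), Bbm (iv), Cm (v), Db (VI), Eb (VII) — Ab is indeed III.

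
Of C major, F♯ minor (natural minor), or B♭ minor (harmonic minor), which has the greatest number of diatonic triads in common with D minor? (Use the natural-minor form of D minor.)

C major

Triads of D minor (natural minor): D minor (i), E diminished (ii°), F major (III), G minor (iv), A minor (v), B♭ major (VI), C major (VII).
C major shares 4: Dm, F, Am, C.
F♯ minor (natural minor) shares 0: none.
B♭ minor (harmonic minor) shares 1: F.
The most common triads (4) are shared with C major.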